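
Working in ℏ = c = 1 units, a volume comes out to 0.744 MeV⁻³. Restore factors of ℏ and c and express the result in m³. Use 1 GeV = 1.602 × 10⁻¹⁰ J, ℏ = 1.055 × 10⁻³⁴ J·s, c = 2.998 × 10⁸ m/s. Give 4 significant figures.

5.726 × 10⁻³⁹ m³

Volume is [L]³ = [E]⁻³·(ℏc)³.
1 GeV⁻³ → (ℏc)³ × (1 GeV in J)⁻³ = 7.696 × 10⁻⁴⁸ m³.
Convert the energy scale: 0.744 MeV⁻³ = 7.44 × 10⁸ GeV⁻³.
Result: 7.44 × 10⁸ × 7.696 × 10⁻⁴⁸ = 5.726 × 10⁻³⁹ m³.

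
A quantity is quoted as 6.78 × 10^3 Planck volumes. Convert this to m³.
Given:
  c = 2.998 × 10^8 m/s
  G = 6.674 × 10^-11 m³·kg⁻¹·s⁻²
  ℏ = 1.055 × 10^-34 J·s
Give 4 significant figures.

One Planck volume: V_P = (ℏG/c³)^(3/2) = 4.224 × 10^-105 m³.
6.78 × 10^3 × 4.224 × 10^-105 m³ = 2.864 × 10^-101 m³

2.864 × 10^-101 m³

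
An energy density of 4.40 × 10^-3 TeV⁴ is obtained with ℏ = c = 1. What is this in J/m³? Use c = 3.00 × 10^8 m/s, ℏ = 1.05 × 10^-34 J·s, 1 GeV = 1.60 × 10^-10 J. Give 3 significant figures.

[E]/[L]³ = [E]⁴/(ℏc)³; restore (ℏc)⁻³.
1 GeV⁴ → 1/(ℏc)³ × (1 GeV in J)⁴ = 2.10 × 10^37 J/m³.
Convert the energy scale: 4.40 × 10^-3 TeV⁴ = 4.40 × 10^9 GeV⁴.
Result: 4.40 × 10^9 × 2.10 × 10^37 = 9.23 × 10^46 J/m³.

9.23 × 10^46 J/m³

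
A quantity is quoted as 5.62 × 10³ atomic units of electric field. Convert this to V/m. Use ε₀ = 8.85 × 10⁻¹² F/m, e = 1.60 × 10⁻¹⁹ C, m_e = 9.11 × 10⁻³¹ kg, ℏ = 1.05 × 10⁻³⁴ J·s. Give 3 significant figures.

One atomic unit of electric field: E_au = E_h/(e a₀) = m_e²e⁵/((4πε₀)³ℏ⁴) = 5.20 × 10¹¹ V/m.
5.62 × 10³ × 5.20 × 10¹¹ V/m = 2.93 × 10¹⁵ V/m

2.93 × 10¹⁵ V/m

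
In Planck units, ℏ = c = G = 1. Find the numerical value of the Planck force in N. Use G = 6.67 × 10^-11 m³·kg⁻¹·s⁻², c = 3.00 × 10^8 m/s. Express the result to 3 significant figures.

1.21 × 10^44 N

The unique combination of the constants set to 1 with dimensions of force is F_P = c⁴/G.
  = 8.10 × 10^33 / 6.67 × 10^-11
  = 1.21 × 10^44 N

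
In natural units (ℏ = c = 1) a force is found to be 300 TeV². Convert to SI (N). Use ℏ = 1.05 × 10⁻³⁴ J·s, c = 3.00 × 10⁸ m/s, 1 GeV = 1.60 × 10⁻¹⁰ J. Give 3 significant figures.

Force is [E]/[L] = [E]²/(ℏc); restore (ℏc)⁻¹.
1 GeV² → 1/(ℏc) × (1 GeV in J)² = 8.13 × 10⁵ N.
Convert the energy scale: 300 TeV² = 3.00 × 10⁸ GeV².
Result: 3.00 × 10⁸ × 8.13 × 10⁵ = 2.44 × 10¹⁴ N.

2.44 × 10¹⁴ N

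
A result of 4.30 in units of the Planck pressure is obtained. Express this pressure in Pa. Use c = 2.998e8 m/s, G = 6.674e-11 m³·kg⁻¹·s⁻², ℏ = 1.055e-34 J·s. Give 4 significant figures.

1.992e114 Pa

One Planck pressure: p_P = c⁷/(ℏG²) = 4.632e113 Pa.
4.30 × 4.632e113 Pa = 1.992e114 Pa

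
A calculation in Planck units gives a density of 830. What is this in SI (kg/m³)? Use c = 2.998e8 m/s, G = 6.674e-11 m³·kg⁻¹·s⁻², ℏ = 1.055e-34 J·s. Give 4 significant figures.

4.278e99 kg/m³

One Planck density: ρ_P = c⁵/(ℏG²) = 5.154e96 kg/m³.
830 × 5.154e96 kg/m³ = 4.278e99 kg/m³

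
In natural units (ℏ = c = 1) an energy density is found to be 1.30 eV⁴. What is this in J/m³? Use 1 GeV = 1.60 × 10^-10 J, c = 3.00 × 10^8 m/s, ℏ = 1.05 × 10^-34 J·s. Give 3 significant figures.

27.3 J/m³

[E]/[L]³ = [E]⁴/(ℏc)³; restore (ℏc)⁻³.
1 GeV⁴ → 1/(ℏc)³ × (1 GeV in J)⁴ = 2.10 × 10^37 J/m³.
Convert the energy scale: 1.30 eV⁴ = 1.30 × 10^-36 GeV⁴.
Result: 1.30 × 10^-36 × 2.10 × 10^37 = 27.3 J/m³.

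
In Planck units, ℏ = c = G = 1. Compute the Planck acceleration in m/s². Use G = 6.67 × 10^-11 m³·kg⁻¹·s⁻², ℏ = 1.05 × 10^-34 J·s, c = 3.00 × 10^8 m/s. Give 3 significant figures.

5.59 × 10^51 m/s²

The unique combination of the constants set to 1 with dimensions of acceleration is a_P = √(c⁷/(ℏG)).
  = √(3.12 × 10^103)
  = 5.59 × 10^51 m/s²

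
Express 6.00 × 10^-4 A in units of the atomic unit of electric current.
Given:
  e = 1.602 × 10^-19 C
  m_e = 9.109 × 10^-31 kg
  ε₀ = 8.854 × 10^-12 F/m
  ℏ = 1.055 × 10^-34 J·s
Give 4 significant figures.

atomic unit of electric current: I_au = e E_h/ℏ = m_e e⁵/((4πε₀)²ℏ³) = 6.612 × 10^-3 A.
6.00 × 10^-4 / 6.612 × 10^-3 = 0.09075

0.09075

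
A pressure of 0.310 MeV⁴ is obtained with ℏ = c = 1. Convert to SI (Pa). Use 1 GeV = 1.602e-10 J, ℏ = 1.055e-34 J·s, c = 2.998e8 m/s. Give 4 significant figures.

6.453e24 Pa

Pressure is [E]/[L]³ = [E]⁴/(ℏc)³.
1 GeV⁴ → 1/(ℏc)³ × (1 GeV in J)⁴ = 2.082e37 Pa.
Convert the energy scale: 0.310 MeV⁴ = 3.10e-13 GeV⁴.
Result: 3.10e-13 × 2.082e37 = 6.453e24 Pa.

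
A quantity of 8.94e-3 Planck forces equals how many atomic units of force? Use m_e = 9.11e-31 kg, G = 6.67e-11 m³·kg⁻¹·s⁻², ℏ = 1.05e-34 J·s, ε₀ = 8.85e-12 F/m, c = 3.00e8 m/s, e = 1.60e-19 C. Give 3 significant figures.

Planck force: F_P = c⁴/G = 1.21e44 N
atomic unit of force: F_au = E_h/a₀ = m_e²e⁶/((4πε₀)³ℏ⁴) = 8.33e-8 N
8.94e-3 × 1.21e44 / 8.33e-8 = 1.30e49

1.30e49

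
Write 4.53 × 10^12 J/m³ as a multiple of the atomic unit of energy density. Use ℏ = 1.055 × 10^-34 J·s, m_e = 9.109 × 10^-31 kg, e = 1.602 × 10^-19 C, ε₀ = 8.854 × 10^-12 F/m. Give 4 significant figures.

atomic unit of energy density: u_au = E_h/a₀³ = m_e⁴e¹⁰/((4πε₀)⁵ℏ⁸) = 2.929 × 10^13 J/m³.
4.53 × 10^12 / 2.929 × 10^13 = 0.1547

0.1547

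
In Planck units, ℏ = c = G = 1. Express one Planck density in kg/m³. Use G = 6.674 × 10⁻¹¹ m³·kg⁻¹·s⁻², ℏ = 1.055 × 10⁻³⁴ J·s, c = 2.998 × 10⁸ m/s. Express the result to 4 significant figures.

Dimensional analysis gives ρ_P = c⁵/(ℏG²).
  = 2.422 × 10⁴² / 4.699 × 10⁻⁵⁵
  = 5.154 × 10⁹⁶ kg/m³

5.154 × 10⁹⁶ kg/m³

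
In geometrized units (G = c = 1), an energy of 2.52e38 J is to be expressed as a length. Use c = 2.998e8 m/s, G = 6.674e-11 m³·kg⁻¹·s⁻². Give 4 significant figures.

2.082e-6 m

Energy → length via G/c⁴.
2.52e38 J × (G/c⁴) = 2.082e-6 m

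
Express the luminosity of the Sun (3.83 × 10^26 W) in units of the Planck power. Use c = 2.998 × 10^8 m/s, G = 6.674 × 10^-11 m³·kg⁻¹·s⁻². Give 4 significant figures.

Planck power: P_P = c⁵/G = 3.629 × 10^52 W.
3.83 × 10^26 / 3.629 × 10^52 = 1.055 × 10^-26

1.055 × 10^-26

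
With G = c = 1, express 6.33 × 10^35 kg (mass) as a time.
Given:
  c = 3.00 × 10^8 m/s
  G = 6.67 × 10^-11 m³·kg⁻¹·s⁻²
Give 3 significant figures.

Mass → time via G/c³.
6.33 × 10^35 kg × (G/c³) = 1.56 s

1.56 s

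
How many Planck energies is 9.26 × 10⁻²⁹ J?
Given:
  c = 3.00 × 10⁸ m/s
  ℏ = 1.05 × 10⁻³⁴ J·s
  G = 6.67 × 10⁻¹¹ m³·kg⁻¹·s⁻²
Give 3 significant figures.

Planck energy: E_P = √(ℏc⁵/G) = 1.96 × 10⁹ J.
9.26 × 10⁻²⁹ / 1.96 × 10⁹ = 4.73 × 10⁻³⁸

4.73 × 10⁻³⁸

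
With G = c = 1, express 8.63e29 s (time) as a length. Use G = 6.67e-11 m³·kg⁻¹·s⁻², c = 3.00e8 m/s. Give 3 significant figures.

2.59e38 m

Time → length via c.
8.63e29 s × (c) = 2.59e38 m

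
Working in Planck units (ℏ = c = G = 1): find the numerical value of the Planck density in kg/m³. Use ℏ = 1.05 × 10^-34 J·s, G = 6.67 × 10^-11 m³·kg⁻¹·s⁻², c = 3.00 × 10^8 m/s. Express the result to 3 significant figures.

5.20 × 10^96 kg/m³

From ℏ = c = G = 1 the density scale is ρ_P = c⁵/(ℏG²).
  = 2.43 × 10^42 / 4.67 × 10^-55
  = 5.20 × 10^96 kg/m³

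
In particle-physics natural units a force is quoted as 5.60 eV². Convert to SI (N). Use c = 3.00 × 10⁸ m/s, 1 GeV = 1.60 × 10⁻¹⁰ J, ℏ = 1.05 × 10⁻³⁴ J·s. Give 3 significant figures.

Force is [E]/[L] = [E]²/(ℏc); restore (ℏc)⁻¹.
1 GeV² → 1/(ℏc) × (1 GeV in J)² = 8.13 × 10⁵ N.
Convert the energy scale: 5.60 eV² = 5.60 × 10⁻¹⁸ GeV².
Result: 5.60 × 10⁻¹⁸ × 8.13 × 10⁵ = 4.55 × 10⁻¹² N.

4.55 × 10⁻¹² N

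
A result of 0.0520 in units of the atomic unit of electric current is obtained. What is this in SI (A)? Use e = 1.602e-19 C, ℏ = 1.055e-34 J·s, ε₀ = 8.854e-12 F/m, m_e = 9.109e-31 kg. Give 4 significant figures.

3.438e-4 A

One atomic unit of electric current: I_au = e E_h/ℏ = m_e e⁵/((4πε₀)²ℏ³) = 6.612e-3 A.
0.0520 × 6.612e-3 A = 3.438e-4 A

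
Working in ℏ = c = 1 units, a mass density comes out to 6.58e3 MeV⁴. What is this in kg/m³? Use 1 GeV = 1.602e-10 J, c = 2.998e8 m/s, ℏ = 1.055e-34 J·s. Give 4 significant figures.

1.524e12 kg/m³

Mass density is [E]/(c²[L]³) = [E]⁴/(ℏ³c⁵).
1 GeV⁴ → 1/(ℏ³c⁵) × (1 GeV in J)⁴ = 2.316e20 kg/m³.
Convert the energy scale: 6.58e3 MeV⁴ = 6.58e-9 GeV⁴.
Result: 6.58e-9 × 2.316e20 = 1.524e12 kg/m³.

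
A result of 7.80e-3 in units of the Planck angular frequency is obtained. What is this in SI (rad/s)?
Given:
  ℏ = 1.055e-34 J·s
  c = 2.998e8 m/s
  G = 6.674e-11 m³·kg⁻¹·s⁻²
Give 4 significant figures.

1.447e41 rad/s

One Planck angular frequency: ω_P = √(c⁵/(ℏG)) = 1.855e43 rad/s.
7.80e-3 × 1.855e43 rad/s = 1.447e41 rad/s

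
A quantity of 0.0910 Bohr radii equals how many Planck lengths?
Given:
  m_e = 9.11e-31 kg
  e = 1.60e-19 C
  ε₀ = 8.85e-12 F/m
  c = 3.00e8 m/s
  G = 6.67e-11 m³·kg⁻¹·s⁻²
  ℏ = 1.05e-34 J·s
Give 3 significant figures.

2.97e23

Bohr radius: a₀ = 4πε₀ℏ²/(m_e e²) = 5.26e-11 m
Planck length: ℓ_P = √(ℏG/c³) = 1.61e-35 m
0.0910 × 5.26e-11 / 1.61e-35 = 2.97e23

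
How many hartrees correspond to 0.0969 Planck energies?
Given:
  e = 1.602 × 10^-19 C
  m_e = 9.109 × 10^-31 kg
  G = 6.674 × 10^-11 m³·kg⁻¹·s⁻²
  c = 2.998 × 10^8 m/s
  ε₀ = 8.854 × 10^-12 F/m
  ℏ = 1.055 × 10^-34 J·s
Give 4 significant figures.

Planck energy: E_P = √(ℏc⁵/G) = 1.957 × 10^9 J
hartree: E_h = m_e e⁴/(4πε₀ℏ)² = 4.354 × 10^-18 J
0.0969 × 1.957 × 10^9 / 4.354 × 10^-18 = 4.354 × 10^25

4.354 × 10^25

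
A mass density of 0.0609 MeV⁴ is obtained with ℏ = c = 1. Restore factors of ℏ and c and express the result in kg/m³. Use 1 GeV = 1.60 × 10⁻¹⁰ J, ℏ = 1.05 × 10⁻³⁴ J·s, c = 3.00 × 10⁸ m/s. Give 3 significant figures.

1.42 × 10⁷ kg/m³

Mass density is [E]/(c²[L]³) = [E]⁴/(ℏ³c⁵).
1 GeV⁴ → 1/(ℏ³c⁵) × (1 GeV in J)⁴ = 2.33 × 10²⁰ kg/m³.
Convert the energy scale: 0.0609 MeV⁴ = 6.09 × 10⁻¹⁴ GeV⁴.
Result: 6.09 × 10⁻¹⁴ × 2.33 × 10²⁰ = 1.42 × 10⁷ kg/m³.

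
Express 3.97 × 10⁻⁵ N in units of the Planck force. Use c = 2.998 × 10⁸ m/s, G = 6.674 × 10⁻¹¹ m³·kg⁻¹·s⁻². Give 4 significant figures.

Planck force: F_P = c⁴/G = 1.210 × 10⁴⁴ N.
3.97 × 10⁻⁵ / 1.210 × 10⁴⁴ = 3.280 × 10⁻⁴⁹

3.280 × 10⁻⁴⁹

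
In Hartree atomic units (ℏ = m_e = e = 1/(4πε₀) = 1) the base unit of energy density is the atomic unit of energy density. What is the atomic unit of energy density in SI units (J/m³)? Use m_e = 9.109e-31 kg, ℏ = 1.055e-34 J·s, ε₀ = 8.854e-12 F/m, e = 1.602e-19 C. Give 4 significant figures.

2.929e13 J/m³

u_au = E_h/a₀³ = m_e⁴e¹⁰/((4πε₀)⁵ℏ⁸)
E_h = 4.354e-18 J
a₀ = 5.297e-11 m
E_h/a₀³ = 2.929e13 J/m³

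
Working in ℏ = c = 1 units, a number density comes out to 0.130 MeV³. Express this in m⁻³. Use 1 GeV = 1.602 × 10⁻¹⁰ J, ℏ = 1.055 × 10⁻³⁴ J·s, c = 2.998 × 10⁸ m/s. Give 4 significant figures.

1.689 × 10³⁷ m⁻³

Number density is [L]⁻³ = [E]³/(ℏc)³.
1 GeV³ → 1/(ℏc)³ × (1 GeV in J)³ = 1.299 × 10⁴⁷ m⁻³.
Convert the energy scale: 0.130 MeV³ = 1.30 × 10⁻¹⁰ GeV³.
Result: 1.30 × 10⁻¹⁰ × 1.299 × 10⁴⁷ = 1.689 × 10³⁷ m⁻³.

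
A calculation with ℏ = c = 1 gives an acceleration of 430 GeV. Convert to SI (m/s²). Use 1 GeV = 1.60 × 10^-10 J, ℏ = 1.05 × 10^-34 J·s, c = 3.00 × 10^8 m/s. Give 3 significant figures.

Acceleration is [L]/[T]² = c·[E]/ℏ.
1 GeV → c/ℏ × (1 GeV in J) = 4.57 × 10^32 m/s².
Result: 430 × 4.57 × 10^32 = 1.97 × 10^35 m/s².

1.97 × 10^35 m/s²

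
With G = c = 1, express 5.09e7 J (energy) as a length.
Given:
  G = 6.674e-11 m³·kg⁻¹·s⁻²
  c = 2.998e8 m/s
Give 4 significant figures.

Energy → length via G/c⁴.
5.09e7 J × (G/c⁴) = 4.205e-37 m

4.205e-37 m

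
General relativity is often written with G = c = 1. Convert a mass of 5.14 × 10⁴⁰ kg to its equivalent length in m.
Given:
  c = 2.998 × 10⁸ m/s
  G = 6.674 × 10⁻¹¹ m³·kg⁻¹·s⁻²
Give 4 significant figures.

3.817 × 10¹³ m

In G = c = 1 units mass has dimensions of length; the conversion factor is G/c².
5.14 × 10⁴⁰ kg × (G/c²) = 3.817 × 10¹³ m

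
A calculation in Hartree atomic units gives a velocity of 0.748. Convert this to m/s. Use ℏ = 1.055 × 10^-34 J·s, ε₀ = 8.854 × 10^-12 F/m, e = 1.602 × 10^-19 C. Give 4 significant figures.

One atomic unit of velocity: v_au = e²/(4πε₀ℏ) = 2.186 × 10^6 m/s.
0.748 × 2.186 × 10^6 m/s = 1.635 × 10^6 m/s

1.635 × 10^6 m/s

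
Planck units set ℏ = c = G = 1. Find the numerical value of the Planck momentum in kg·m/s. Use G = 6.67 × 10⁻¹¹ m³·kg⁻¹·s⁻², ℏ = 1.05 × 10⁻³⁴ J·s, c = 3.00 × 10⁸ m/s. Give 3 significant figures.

The unique combination of the constants set to 1 with dimensions of momentum is p_P = √(ℏc³/G).
  = √(42.5)
  = 6.52 kg·m/s

6.52 kg·m/s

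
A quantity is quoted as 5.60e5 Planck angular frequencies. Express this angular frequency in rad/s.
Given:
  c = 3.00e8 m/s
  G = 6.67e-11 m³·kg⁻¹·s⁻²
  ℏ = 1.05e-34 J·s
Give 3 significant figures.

One Planck angular frequency: ω_P = √(c⁵/(ℏG)) = 1.86e43 rad/s.
5.60e5 × 1.86e43 rad/s = 1.04e49 rad/s

1.04e49 rad/s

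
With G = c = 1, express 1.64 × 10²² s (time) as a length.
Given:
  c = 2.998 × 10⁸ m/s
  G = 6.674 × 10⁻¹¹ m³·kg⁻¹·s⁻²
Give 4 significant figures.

4.917 × 10³⁰ m

Time → length via c.
1.64 × 10²² s × (c) = 4.917 × 10³⁰ m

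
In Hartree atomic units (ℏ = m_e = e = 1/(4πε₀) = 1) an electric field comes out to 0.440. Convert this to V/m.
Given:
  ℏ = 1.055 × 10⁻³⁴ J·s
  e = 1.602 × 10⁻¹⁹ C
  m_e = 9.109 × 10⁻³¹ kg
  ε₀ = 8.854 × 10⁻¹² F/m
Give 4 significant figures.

2.258 × 10¹¹ V/m

One atomic unit of electric field: E_au = E_h/(e a₀) = m_e²e⁵/((4πε₀)³ℏ⁴) = 5.131 × 10¹¹ V/m.
0.440 × 5.131 × 10¹¹ V/m = 2.258 × 10¹¹ V/m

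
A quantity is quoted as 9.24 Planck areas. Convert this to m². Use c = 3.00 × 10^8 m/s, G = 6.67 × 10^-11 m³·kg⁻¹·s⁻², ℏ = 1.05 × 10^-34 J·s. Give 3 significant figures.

2.40 × 10^-69 m²

One Planck area: A_P = ℏG/c³ = 2.59 × 10^-70 m².
9.24 × 2.59 × 10^-70 m² = 2.40 × 10^-69 m²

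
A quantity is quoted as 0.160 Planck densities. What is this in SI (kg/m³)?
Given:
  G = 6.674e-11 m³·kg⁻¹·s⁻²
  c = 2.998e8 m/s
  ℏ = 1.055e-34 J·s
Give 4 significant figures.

8.246e95 kg/m³

One Planck density: ρ_P = c⁵/(ℏG²) = 5.154e96 kg/m³.
0.160 × 5.154e96 kg/m³ = 8.246e95 kg/m³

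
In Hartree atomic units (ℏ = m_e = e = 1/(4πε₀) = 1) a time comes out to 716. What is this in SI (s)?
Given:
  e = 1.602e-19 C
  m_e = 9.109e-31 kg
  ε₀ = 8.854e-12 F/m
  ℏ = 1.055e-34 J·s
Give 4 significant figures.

One atomic unit of time: τ_au = (4πε₀)²ℏ³/(m_e e⁴) = 2.423e-17 s.
716 × 2.423e-17 s = 1.735e-14 s

1.735e-14 s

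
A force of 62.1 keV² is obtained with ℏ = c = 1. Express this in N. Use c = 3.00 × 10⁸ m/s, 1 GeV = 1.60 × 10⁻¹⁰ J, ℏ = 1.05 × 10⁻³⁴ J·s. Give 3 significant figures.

Force is [E]/[L] = [E]²/(ℏc); restore (ℏc)⁻¹.
1 GeV² → 1/(ℏc) × (1 GeV in J)² = 8.13 × 10⁵ N.
Convert the energy scale: 62.1 keV² = 6.21 × 10⁻¹¹ GeV².
Result: 6.21 × 10⁻¹¹ × 8.13 × 10⁵ = 5.05 × 10⁻⁵ N.

5.05 × 10⁻⁵ N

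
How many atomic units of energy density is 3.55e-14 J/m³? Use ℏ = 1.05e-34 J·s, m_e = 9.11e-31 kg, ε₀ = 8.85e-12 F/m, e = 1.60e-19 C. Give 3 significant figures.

atomic unit of energy density: u_au = E_h/a₀³ = m_e⁴e¹⁰/((4πε₀)⁵ℏ⁸) = 3.01e13 J/m³.
3.55e-14 / 3.01e13 = 1.18e-27

1.18e-27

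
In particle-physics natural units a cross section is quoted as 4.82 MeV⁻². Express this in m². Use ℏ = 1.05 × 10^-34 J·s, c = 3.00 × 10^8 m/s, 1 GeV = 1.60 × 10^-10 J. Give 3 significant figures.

1.87 × 10^-25 m²

Area is [L]² = [E]⁻²·(ℏc)²; restore (ℏc)².
1 GeV⁻² → (ℏc)² × (1 GeV in J)⁻² = 3.88 × 10^-32 m².
Convert the energy scale: 4.82 MeV⁻² = 4.82 × 10^6 GeV⁻².
Result: 4.82 × 10^6 × 3.88 × 10^-32 = 1.87 × 10^-25 m².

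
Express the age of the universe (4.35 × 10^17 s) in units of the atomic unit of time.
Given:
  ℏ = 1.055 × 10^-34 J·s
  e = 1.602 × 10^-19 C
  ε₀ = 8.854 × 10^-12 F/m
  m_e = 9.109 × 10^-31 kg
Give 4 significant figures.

1.795 × 10^34

atomic unit of time: τ_au = (4πε₀)²ℏ³/(m_e e⁴) = 2.423 × 10^-17 s.
4.35 × 10^17 / 2.423 × 10^-17 = 1.795 × 10^34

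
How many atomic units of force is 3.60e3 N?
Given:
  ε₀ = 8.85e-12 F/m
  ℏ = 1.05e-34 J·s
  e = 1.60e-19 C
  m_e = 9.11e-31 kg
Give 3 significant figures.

4.32e10

atomic unit of force: F_au = E_h/a₀ = m_e²e⁶/((4πε₀)³ℏ⁴) = 8.33e-8 N.
3.60e3 / 8.33e-8 = 4.32e10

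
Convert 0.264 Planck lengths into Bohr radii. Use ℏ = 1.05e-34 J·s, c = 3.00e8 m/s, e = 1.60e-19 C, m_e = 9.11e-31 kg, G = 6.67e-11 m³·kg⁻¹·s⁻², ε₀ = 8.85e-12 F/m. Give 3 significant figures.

Planck length: ℓ_P = √(ℏG/c³) = 1.61e-35 m
Bohr radius: a₀ = 4πε₀ℏ²/(m_e e²) = 5.26e-11 m
0.264 × 1.61e-35 / 5.26e-11 = 8.09e-26

8.09e-26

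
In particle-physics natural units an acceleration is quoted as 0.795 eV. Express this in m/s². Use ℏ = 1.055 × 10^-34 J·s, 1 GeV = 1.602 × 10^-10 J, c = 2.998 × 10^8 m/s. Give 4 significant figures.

Acceleration is [L]/[T]² = c·[E]/ℏ.
1 GeV → c/ℏ × (1 GeV in J) = 4.552 × 10^32 m/s².
Convert the energy scale: 0.795 eV = 7.95 × 10^-10 GeV.
Result: 7.95 × 10^-10 × 4.552 × 10^32 = 3.619 × 10^23 m/s².

3.619 × 10^23 m/s²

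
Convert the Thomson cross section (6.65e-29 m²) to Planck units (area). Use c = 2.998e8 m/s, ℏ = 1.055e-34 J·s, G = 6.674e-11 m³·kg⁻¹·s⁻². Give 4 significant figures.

2.545e41

Planck area: A_P = ℏG/c³ = 2.613e-70 m².
6.65e-29 / 2.613e-70 = 2.545e41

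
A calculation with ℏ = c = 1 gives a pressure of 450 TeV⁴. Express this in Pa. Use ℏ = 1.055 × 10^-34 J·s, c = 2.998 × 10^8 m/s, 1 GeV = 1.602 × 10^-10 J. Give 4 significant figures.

9.367 × 10^51 Pa

Pressure is [E]/[L]³ = [E]⁴/(ℏc)³.
1 GeV⁴ → 1/(ℏc)³ × (1 GeV in J)⁴ = 2.082 × 10^37 Pa.
Convert the energy scale: 450 TeV⁴ = 4.50 × 10^14 GeV⁴.
Result: 4.50 × 10^14 × 2.082 × 10^37 = 9.367 × 10^51 Pa.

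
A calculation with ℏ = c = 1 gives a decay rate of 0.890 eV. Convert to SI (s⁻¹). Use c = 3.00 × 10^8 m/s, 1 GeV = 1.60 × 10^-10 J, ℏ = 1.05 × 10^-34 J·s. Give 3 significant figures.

1.36 × 10^15 s⁻¹

A rate is [E]/ℏ; divide by ℏ.
1 GeV → 1/ℏ × (1 GeV in J) = 1.52 × 10^24 s⁻¹.
Convert the energy scale: 0.890 eV = 8.90 × 10^-10 GeV.
Result: 8.90 × 10^-10 × 1.52 × 10^24 = 1.36 × 10^15 s⁻¹.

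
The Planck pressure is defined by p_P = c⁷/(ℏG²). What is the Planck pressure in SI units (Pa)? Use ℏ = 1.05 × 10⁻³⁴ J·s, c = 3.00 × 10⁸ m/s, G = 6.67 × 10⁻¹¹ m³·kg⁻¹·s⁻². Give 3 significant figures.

4.68 × 10¹¹³ Pa

p_P = c⁷/(ℏG²)
  = 2.19 × 10⁵⁹ / 4.67 × 10⁻⁵⁵
  = 4.68 × 10¹¹³ Pa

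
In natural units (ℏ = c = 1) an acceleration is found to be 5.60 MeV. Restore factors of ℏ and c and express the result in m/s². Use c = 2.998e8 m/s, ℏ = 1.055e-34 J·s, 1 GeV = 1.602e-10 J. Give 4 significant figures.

Acceleration is [L]/[T]² = c·[E]/ℏ.
1 GeV → c/ℏ × (1 GeV in J) = 4.552e32 m/s².
Convert the energy scale: 5.60 MeV = 5.60e-3 GeV.
Result: 5.60e-3 × 4.552e32 = 2.549e30 m/s².

2.549e30 m/s²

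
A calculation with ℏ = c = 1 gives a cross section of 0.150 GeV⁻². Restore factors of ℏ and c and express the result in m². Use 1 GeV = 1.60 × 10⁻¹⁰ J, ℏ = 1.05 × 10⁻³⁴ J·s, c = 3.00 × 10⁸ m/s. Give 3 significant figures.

Area is [L]² = [E]⁻²·(ℏc)²; restore (ℏc)².
1 GeV⁻² → (ℏc)² × (1 GeV in J)⁻² = 3.88 × 10⁻³² m².
Result: 0.150 × 3.88 × 10⁻³² = 5.81 × 10⁻³³ m².

5.81 × 10⁻³³ m²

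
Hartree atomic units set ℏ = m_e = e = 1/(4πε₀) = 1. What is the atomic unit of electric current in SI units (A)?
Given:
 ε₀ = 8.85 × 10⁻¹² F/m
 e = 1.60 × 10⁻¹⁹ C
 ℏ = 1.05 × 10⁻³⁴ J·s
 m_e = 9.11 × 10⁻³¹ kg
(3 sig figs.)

Dimensional analysis gives I_au = e E_h/ℏ = m_e e⁵/((4πε₀)²ℏ³).
E_h = 4.38 × 10⁻¹⁸ J
e·E_h/ℏ = 6.67 × 10⁻³ A

6.67 × 10⁻³ A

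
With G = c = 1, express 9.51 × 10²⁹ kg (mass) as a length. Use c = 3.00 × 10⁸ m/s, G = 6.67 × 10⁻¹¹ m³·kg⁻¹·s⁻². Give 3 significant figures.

705 m

In G = c = 1 units mass has dimensions of length; the conversion factor is G/c².
9.51 × 10²⁹ kg × (G/c²) = 705 m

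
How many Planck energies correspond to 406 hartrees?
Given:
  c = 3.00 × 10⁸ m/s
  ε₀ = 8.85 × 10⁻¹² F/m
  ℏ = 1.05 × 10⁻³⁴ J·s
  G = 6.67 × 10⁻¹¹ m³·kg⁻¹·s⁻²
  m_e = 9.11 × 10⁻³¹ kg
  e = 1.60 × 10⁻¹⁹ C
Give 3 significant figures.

9.09 × 10⁻²⁵

hartree: E_h = m_e e⁴/(4πε₀ℏ)² = 4.38 × 10⁻¹⁸ J
Planck energy: E_P = √(ℏc⁵/G) = 1.96 × 10⁹ J
406 × 4.38 × 10⁻¹⁸ / 1.96 × 10⁹ = 9.09 × 10⁻²⁵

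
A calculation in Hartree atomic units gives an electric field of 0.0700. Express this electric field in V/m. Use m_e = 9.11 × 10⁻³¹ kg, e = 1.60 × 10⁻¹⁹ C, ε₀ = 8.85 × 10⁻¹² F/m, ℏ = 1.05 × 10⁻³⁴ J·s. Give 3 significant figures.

3.64 × 10¹⁰ V/m

One atomic unit of electric field: E_au = E_h/(e a₀) = m_e²e⁵/((4πε₀)³ℏ⁴) = 5.20 × 10¹¹ V/m.
0.0700 × 5.20 × 10¹¹ V/m = 3.64 × 10¹⁰ V/m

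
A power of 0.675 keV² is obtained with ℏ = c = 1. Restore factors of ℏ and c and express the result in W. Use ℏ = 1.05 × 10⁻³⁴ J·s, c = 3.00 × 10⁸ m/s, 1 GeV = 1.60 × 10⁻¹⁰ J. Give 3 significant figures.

Power is [E]/[T] = [E]²/ℏ.
1 GeV² → 1/ℏ × (1 GeV in J)² = 2.44 × 10¹⁴ W.
Convert the energy scale: 0.675 keV² = 6.75 × 10⁻¹³ GeV².
Result: 6.75 × 10⁻¹³ × 2.44 × 10¹⁴ = 165 W.

165 W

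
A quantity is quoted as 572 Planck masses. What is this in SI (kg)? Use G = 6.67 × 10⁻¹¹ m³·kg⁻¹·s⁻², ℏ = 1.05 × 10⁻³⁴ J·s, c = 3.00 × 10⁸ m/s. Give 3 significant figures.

1.24 × 10⁻⁵ kg

One Planck mass: m_P = √(ℏc/G) = 2.17 × 10⁻⁸ kg.
572 × 2.17 × 10⁻⁸ kg = 1.24 × 10⁻⁵ kg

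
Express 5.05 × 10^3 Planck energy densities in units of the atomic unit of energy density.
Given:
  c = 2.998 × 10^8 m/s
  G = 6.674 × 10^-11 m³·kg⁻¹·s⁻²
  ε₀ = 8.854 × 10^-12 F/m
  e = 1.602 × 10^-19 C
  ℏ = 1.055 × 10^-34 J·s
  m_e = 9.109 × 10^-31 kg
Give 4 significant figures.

Planck energy density: u_P = c⁷/(ℏG²) = 4.632 × 10^113 J/m³
atomic unit of energy density: u_au = E_h/a₀³ = m_e⁴e¹⁰/((4πε₀)⁵ℏ⁸) = 2.929 × 10^13 J/m³
5.05 × 10^3 × 4.632 × 10^113 / 2.929 × 10^13 = 7.986 × 10^103

7.986 × 10^103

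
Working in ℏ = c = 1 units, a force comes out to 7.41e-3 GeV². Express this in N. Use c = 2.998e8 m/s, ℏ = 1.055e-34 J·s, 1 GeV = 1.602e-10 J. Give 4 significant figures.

Force is [E]/[L] = [E]²/(ℏc); restore (ℏc)⁻¹.
1 GeV² → 1/(ℏc) × (1 GeV in J)² = 8.114e5 N.
Result: 7.41e-3 × 8.114e5 = 6.013e3 N.

6.013e3 N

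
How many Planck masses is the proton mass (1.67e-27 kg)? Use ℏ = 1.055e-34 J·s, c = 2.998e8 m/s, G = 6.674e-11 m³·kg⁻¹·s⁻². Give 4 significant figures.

7.671e-20

Planck mass: m_P = √(ℏc/G) = 2.177e-8 kg.
1.67e-27 / 2.177e-8 = 7.671e-20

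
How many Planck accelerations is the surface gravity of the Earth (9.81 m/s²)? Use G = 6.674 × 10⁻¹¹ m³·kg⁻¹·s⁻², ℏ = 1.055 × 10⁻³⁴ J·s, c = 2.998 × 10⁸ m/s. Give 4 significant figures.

1.764 × 10⁻⁵¹

Planck acceleration: a_P = √(c⁷/(ℏG)) = 5.560 × 10⁵¹ m/s².
9.81 / 5.560 × 10⁵¹ = 1.764 × 10⁻⁵¹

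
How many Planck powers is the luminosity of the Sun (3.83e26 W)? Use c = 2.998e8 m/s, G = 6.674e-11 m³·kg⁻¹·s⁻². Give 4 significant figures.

Planck power: P_P = c⁵/G = 3.629e52 W.
3.83e26 / 3.629e52 = 1.055e-26

1.055e-26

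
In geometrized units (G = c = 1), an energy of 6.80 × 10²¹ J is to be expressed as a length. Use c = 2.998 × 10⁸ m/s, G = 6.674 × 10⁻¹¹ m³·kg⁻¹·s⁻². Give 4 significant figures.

5.618 × 10⁻²³ m

Energy → length via G/c⁴.
6.80 × 10²¹ J × (G/c⁴) = 5.618 × 10⁻²³ m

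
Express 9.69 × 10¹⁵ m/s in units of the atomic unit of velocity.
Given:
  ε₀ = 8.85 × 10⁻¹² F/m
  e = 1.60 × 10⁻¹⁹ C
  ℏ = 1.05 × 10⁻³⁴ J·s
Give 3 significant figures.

atomic unit of velocity: v_au = e²/(4πε₀ℏ) = 2.19 × 10⁶ m/s.
9.69 × 10¹⁵ / 2.19 × 10⁶ = 4.42 × 10⁹

4.42 × 10⁹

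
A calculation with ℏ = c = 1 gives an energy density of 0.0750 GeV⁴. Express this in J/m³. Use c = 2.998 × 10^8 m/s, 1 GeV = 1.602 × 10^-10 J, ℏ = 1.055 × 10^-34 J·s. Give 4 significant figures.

1.561 × 10^36 J/m³

[E]/[L]³ = [E]⁴/(ℏc)³; restore (ℏc)⁻³.
1 GeV⁴ → 1/(ℏc)³ × (1 GeV in J)⁴ = 2.082 × 10^37 J/m³.
Result: 0.0750 × 2.082 × 10^37 = 1.561 × 10^36 J/m³.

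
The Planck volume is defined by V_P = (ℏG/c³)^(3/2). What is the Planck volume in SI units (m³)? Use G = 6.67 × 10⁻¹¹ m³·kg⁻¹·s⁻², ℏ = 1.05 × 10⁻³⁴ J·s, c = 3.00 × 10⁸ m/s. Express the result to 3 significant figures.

4.18 × 10⁻¹⁰⁵ m³

V_P = (ℏG/c³)^(3/2)
  = √(1.75 × 10⁻²⁰⁹)
  = 4.18 × 10⁻¹⁰⁵ m³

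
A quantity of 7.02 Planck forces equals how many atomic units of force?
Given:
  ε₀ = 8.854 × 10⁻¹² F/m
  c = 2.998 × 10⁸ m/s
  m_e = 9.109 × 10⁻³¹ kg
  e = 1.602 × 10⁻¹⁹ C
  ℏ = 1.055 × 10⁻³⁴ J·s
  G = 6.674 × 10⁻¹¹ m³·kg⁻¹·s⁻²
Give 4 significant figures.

Planck force: F_P = c⁴/G = 1.210 × 10⁴⁴ N
atomic unit of force: F_au = E_h/a₀ = m_e²e⁶/((4πε₀)³ℏ⁴) = 8.220 × 10⁻⁸ N
7.02 × 1.210 × 10⁴⁴ / 8.220 × 10⁻⁸ = 1.034 × 10⁵²

1.034 × 10⁵²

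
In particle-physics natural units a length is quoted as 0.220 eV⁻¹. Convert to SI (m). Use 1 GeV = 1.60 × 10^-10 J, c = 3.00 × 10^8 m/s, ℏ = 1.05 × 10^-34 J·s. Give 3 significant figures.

A length is [E]⁻¹ in ℏ=c=1; restore one factor of ℏc.
1 GeV⁻¹ → ℏc × (1 GeV in J)⁻¹ = 1.97 × 10^-16 m.
Convert the energy scale: 0.220 eV⁻¹ = 2.20 × 10^8 GeV⁻¹.
Result: 2.20 × 10^8 × 1.97 × 10^-16 = 4.33 × 10^-8 m.

4.33 × 10^-8 m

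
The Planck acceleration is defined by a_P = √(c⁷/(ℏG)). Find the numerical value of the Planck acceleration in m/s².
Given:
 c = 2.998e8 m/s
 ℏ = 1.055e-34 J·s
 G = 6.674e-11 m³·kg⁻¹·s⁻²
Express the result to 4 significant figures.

5.560e51 m/s²

a_P = √(c⁷/(ℏG))
  = √(3.092e103)
  = 5.560e51 m/s²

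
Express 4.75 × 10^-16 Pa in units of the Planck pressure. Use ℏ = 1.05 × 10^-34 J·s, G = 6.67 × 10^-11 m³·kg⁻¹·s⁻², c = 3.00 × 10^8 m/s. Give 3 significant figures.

Planck pressure: p_P = c⁷/(ℏG²) = 4.68 × 10^113 Pa.
4.75 × 10^-16 / 4.68 × 10^113 = 1.01 × 10^-129

1.01 × 10^-129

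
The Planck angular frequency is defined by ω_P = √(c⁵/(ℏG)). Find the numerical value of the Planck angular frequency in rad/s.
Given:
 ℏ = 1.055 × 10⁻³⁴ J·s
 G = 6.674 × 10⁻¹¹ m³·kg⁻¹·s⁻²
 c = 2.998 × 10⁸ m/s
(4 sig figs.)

1.855 × 10⁴³ rad/s

ω_P = √(c⁵/(ℏG))
  = √(3.440 × 10⁸⁶)
  = 1.855 × 10⁴³ rad/s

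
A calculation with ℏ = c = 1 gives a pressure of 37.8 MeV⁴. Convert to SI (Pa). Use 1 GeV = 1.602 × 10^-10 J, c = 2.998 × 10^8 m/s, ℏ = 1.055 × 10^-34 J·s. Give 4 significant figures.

Pressure is [E]/[L]³ = [E]⁴/(ℏc)³.
1 GeV⁴ → 1/(ℏc)³ × (1 GeV in J)⁴ = 2.082 × 10^37 Pa.
Convert the energy scale: 37.8 MeV⁴ = 3.78 × 10^-11 GeV⁴.
Result: 3.78 × 10^-11 × 2.082 × 10^37 = 7.868 × 10^26 Pa.

7.868 × 10^26 Pa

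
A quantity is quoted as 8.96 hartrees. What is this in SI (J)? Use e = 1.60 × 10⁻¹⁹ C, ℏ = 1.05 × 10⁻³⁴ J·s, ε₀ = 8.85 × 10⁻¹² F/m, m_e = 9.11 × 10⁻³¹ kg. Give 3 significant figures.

3.92 × 10⁻¹⁷ J

One hartree: E_h = m_e e⁴/(4πε₀ℏ)² = 4.38 × 10⁻¹⁸ J.
8.96 × 4.38 × 10⁻¹⁸ J = 3.92 × 10⁻¹⁷ J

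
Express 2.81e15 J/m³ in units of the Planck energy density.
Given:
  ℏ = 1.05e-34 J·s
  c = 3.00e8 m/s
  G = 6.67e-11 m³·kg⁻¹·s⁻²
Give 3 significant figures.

6.00e-99

Planck energy density: u_P = c⁷/(ℏG²) = 4.68e113 J/m³.
2.81e15 / 4.68e113 = 6.00e-99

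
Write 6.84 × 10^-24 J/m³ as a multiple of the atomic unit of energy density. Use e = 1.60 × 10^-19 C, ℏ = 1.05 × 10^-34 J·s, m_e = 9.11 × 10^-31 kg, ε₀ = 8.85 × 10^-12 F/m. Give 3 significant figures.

atomic unit of energy density: u_au = E_h/a₀³ = m_e⁴e¹⁰/((4πε₀)⁵ℏ⁸) = 3.01 × 10^13 J/m³.
6.84 × 10^-24 / 3.01 × 10^13 = 2.27 × 10^-37

2.27 × 10^-37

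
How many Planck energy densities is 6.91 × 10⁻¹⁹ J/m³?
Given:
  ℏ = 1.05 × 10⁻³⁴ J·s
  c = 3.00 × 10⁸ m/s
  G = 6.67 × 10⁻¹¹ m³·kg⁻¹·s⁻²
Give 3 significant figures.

1.48 × 10⁻¹³²

Planck energy density: u_P = c⁷/(ℏG²) = 4.68 × 10¹¹³ J/m³.
6.91 × 10⁻¹⁹ / 4.68 × 10¹¹³ = 1.48 × 10⁻¹³²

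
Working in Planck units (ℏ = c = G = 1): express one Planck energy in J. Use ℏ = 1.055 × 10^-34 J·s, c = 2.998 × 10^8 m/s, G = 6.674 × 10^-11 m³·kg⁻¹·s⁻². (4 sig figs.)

Dimensional analysis gives E_P = √(ℏc⁵/G).
  = √(3.828 × 10^18)
  = 1.957 × 10^9 J

1.957 × 10^9 J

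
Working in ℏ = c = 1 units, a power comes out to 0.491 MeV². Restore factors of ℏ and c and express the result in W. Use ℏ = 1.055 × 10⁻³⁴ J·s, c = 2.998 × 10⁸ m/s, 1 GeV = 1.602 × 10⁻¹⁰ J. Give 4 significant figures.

1.194 × 10⁸ W

Power is [E]/[T] = [E]²/ℏ.
1 GeV² → 1/ℏ × (1 GeV in J)² = 2.433 × 10¹⁴ W.
Convert the energy scale: 0.491 MeV² = 4.91 × 10⁻⁷ GeV².
Result: 4.91 × 10⁻⁷ × 2.433 × 10¹⁴ = 1.194 × 10⁸ W.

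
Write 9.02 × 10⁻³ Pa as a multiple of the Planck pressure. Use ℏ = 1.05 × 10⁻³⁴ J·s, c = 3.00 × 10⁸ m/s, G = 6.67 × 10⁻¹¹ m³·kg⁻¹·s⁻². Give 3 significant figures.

Planck pressure: p_P = c⁷/(ℏG²) = 4.68 × 10¹¹³ Pa.
9.02 × 10⁻³ / 4.68 × 10¹¹³ = 1.93 × 10⁻¹¹⁶

1.93 × 10⁻¹¹⁶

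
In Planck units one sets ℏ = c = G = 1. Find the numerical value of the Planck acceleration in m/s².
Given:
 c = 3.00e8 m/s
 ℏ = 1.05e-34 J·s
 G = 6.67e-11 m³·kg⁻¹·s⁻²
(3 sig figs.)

5.59e51 m/s²

a_P = √(c⁷/(ℏG))
  = √(3.12e103)
  = 5.59e51 m/s²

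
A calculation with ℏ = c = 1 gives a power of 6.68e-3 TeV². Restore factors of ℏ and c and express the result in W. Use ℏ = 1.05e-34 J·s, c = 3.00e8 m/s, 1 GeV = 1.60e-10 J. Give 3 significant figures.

1.63e18 W

Power is [E]/[T] = [E]²/ℏ.
1 GeV² → 1/ℏ × (1 GeV in J)² = 2.44e14 W.
Convert the energy scale: 6.68e-3 TeV² = 6.68e3 GeV².
Result: 6.68e3 × 2.44e14 = 1.63e18 W.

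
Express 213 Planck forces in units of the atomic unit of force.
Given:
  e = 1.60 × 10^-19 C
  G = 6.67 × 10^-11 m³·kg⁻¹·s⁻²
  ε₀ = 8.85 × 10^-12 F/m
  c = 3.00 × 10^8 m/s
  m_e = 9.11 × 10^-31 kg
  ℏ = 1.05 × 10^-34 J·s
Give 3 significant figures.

Planck force: F_P = c⁴/G = 1.21 × 10^44 N
atomic unit of force: F_au = E_h/a₀ = m_e²e⁶/((4πε₀)³ℏ⁴) = 8.33 × 10^-8 N
213 × 1.21 × 10^44 / 8.33 × 10^-8 = 3.11 × 10^53

3.11 × 10^53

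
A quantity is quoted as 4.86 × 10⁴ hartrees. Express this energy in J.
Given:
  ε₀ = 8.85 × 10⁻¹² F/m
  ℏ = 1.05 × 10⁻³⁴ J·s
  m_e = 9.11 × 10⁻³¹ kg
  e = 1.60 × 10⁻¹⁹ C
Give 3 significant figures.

2.13 × 10⁻¹³ J

One hartree: E_h = m_e e⁴/(4πε₀ℏ)² = 4.38 × 10⁻¹⁸ J.
4.86 × 10⁴ × 4.38 × 10⁻¹⁸ J = 2.13 × 10⁻¹³ J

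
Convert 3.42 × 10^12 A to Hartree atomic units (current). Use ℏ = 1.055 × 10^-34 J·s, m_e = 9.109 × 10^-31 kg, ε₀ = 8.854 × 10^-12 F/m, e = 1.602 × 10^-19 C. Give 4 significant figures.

atomic unit of electric current: I_au = e E_h/ℏ = m_e e⁵/((4πε₀)²ℏ³) = 6.612 × 10^-3 A.
3.42 × 10^12 / 6.612 × 10^-3 = 5.172 × 10^14

5.172 × 10^14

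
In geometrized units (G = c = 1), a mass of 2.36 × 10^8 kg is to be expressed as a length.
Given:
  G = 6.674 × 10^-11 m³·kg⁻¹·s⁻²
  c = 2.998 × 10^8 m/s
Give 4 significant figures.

In G = c = 1 units mass has dimensions of length; the conversion factor is G/c².
2.36 × 10^8 kg × (G/c²) = 1.752 × 10^-19 m

1.752 × 10^-19 m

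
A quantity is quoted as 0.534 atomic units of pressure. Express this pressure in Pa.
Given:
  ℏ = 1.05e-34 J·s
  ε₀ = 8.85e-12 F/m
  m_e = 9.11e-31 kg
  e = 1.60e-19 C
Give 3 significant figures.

1.61e13 Pa

One atomic unit of pressure: P_au = E_h/a₀³ = m_e⁴e¹⁰/((4πε₀)⁵ℏ⁸) = 3.01e13 Pa.
0.534 × 3.01e13 Pa = 1.61e13 Pa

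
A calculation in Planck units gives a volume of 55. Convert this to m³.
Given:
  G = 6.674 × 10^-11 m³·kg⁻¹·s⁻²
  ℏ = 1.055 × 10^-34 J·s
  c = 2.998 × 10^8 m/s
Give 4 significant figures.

One Planck volume: V_P = (ℏG/c³)^(3/2) = 4.224 × 10^-105 m³.
55 × 4.224 × 10^-105 m³ = 2.323 × 10^-103 m³

2.323 × 10^-103 m³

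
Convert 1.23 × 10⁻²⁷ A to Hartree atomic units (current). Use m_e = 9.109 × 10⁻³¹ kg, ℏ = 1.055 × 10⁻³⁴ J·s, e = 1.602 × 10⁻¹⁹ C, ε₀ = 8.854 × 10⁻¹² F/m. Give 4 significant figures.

atomic unit of electric current: I_au = e E_h/ℏ = m_e e⁵/((4πε₀)²ℏ³) = 6.612 × 10⁻³ A.
1.23 × 10⁻²⁷ / 6.612 × 10⁻³ = 1.860 × 10⁻²⁵

1.860 × 10⁻²⁵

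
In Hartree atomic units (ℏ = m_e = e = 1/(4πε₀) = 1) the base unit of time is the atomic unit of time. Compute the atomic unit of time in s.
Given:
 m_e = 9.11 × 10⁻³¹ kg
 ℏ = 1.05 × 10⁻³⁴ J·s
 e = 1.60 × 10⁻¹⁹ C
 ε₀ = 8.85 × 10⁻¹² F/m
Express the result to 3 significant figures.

τ_au = (4πε₀)²ℏ³/(m_e e⁴)
E_h = 4.38 × 10⁻¹⁸ J
ℏ/E_h = 2.40 × 10⁻¹⁷ s

2.40 × 10⁻¹⁷ s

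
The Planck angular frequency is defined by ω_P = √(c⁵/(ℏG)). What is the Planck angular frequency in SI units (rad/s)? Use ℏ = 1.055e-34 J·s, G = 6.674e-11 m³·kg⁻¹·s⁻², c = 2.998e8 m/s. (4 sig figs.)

ω_P = √(c⁵/(ℏG))
  = √(3.440e86)
  = 1.855e43 rad/s

1.855e43 rad/s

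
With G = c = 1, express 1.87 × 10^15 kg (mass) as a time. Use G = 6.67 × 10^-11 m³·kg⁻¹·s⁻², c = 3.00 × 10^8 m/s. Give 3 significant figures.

4.62 × 10^-21 s

Mass → time via G/c³.
1.87 × 10^15 kg × (G/c³) = 4.62 × 10^-21 s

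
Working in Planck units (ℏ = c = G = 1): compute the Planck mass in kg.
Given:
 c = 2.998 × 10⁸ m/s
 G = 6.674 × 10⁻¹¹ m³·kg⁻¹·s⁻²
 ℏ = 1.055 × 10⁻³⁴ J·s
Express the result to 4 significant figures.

2.177 × 10⁻⁸ kg

The unique combination of the constants set to 1 with dimensions of mass is m_P = √(ℏc/G).
  = √(4.739 × 10⁻¹⁶)
  = 2.177 × 10⁻⁸ kg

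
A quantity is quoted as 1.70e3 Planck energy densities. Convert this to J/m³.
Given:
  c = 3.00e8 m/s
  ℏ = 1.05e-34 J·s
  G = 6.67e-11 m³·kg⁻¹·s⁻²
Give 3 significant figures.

One Planck energy density: u_P = c⁷/(ℏG²) = 4.68e113 J/m³.
1.70e3 × 4.68e113 J/m³ = 7.96e116 J/m³

7.96e116 J/m³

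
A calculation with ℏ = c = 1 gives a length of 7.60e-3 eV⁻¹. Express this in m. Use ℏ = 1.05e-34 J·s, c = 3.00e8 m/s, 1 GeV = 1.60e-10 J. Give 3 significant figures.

1.50e-9 m

A length is [E]⁻¹ in ℏ=c=1; restore one factor of ℏc.
1 GeV⁻¹ → ℏc × (1 GeV in J)⁻¹ = 1.97e-16 m.
Convert the energy scale: 7.60e-3 eV⁻¹ = 7.60e6 GeV⁻¹.
Result: 7.60e6 × 1.97e-16 = 1.50e-9 m.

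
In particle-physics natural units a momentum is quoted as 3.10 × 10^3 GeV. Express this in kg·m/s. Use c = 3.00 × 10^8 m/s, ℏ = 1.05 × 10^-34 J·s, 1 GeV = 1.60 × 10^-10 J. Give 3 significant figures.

1.65 × 10^-15 kg·m/s

Momentum is [E]/c; divide by c.
1 GeV → 1/c × (1 GeV in J) = 5.33 × 10^-19 kg·m/s.
Result: 3.10 × 10^3 × 5.33 × 10^-19 = 1.65 × 10^-15 kg·m/s.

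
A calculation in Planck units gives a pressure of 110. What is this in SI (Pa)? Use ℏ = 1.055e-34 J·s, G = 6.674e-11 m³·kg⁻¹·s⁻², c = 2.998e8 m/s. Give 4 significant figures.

One Planck pressure: p_P = c⁷/(ℏG²) = 4.632e113 Pa.
110 × 4.632e113 Pa = 5.096e115 Pa

5.096e115 Pa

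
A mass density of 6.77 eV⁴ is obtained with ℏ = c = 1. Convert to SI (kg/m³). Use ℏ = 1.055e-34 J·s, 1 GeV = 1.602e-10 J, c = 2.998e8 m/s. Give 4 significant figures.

1.568e-15 kg/m³

Mass density is [E]/(c²[L]³) = [E]⁴/(ℏ³c⁵).
1 GeV⁴ → 1/(ℏ³c⁵) × (1 GeV in J)⁴ = 2.316e20 kg/m³.
Convert the energy scale: 6.77 eV⁴ = 6.77e-36 GeV⁴.
Result: 6.77e-36 × 2.316e20 = 1.568e-15 kg/m³.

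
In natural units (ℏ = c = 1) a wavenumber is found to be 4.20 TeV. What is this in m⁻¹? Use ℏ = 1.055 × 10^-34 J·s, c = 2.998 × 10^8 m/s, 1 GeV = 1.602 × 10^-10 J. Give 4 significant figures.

2.127 × 10^19 m⁻¹

Inverse length is [E]/(ℏc).
1 GeV → 1/(ℏc) × (1 GeV in J) = 5.065 × 10^15 m⁻¹.
Convert the energy scale: 4.20 TeV = 4.20 × 10^3 GeV.
Result: 4.20 × 10^3 × 5.065 × 10^15 = 2.127 × 10^19 m⁻¹.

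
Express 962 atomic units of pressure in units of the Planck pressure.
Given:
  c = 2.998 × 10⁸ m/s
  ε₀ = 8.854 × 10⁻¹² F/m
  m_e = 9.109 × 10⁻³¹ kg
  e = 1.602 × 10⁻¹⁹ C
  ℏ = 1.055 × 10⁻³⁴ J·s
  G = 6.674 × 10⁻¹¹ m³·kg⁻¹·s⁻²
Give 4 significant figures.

6.083 × 10⁻⁹⁸

atomic unit of pressure: P_au = E_h/a₀³ = m_e⁴e¹⁰/((4πε₀)⁵ℏ⁸) = 2.929 × 10¹³ Pa
Planck pressure: p_P = c⁷/(ℏG²) = 4.632 × 10¹¹³ Pa
962 × 2.929 × 10¹³ / 4.632 × 10¹¹³ = 6.083 × 10⁻⁹⁸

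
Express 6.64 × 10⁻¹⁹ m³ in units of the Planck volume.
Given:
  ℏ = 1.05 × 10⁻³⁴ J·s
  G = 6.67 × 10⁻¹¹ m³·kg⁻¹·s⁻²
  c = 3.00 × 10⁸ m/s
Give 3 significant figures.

1.59 × 10⁸⁶

Planck volume: V_P = (ℏG/c³)^(3/2) = 4.18 × 10⁻¹⁰⁵ m³.
6.64 × 10⁻¹⁹ / 4.18 × 10⁻¹⁰⁵ = 1.59 × 10⁸⁶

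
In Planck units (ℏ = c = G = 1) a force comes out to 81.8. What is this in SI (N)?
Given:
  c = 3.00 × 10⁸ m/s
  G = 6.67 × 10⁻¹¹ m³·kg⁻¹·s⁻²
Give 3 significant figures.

9.93 × 10⁴⁵ N

One Planck force: F_P = c⁴/G = 1.21 × 10⁴⁴ N.
81.8 × 1.21 × 10⁴⁴ N = 9.93 × 10⁴⁵ N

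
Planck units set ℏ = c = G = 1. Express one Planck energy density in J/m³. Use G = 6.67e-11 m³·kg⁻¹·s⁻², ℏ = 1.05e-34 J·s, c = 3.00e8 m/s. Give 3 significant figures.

The unique combination of the constants set to 1 with dimensions of energy density is u_P = c⁷/(ℏG²).
  = 2.19e59 / 4.67e-55
  = 4.68e113 J/m³

4.68e113 J/m³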